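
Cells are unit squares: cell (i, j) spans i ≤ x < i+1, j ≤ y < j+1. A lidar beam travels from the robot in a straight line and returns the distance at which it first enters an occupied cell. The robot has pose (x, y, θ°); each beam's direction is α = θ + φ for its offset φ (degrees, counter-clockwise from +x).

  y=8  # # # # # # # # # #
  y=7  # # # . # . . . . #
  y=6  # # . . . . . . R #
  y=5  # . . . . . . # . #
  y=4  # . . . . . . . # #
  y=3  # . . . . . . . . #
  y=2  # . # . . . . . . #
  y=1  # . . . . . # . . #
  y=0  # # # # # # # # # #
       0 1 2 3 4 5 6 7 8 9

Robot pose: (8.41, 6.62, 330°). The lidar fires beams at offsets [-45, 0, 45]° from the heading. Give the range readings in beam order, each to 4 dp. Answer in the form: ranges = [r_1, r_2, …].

beam 1: φ=-45°, α=285°
  cosα=0.2588 sinα=-0.9659 | (8,6) | tMaxX 2.2796 tMaxY 0.6419 | tΔX 3.8637 tΔY 1.0353
    t=0.6419 [y] (8,5)
    t=1.6771 [y] (8,4) — stop
  → r_1 = 1.6771
beam 2: φ=0°, α=330°
  cosα=0.8660 sinα=-0.5000 | (8,6) | tMaxX 0.6813 tMaxY 1.2400 | tΔX 1.1547 tΔY 2.0000
    t=0.6813 [x] (9,6) — stop
  → r_2 = 0.6813
beam 3: φ=45°, α=15°
  cosα=0.9659 sinα=0.2588 | (8,6) | tMaxX 0.6108 tMaxY 1.4682 | tΔX 1.0353 tΔY 3.8637
    t=0.6108 [x] (9,6) — stop
  → r_3 = 0.6108

ranges = [1.6771, 0.6813, 0.6108]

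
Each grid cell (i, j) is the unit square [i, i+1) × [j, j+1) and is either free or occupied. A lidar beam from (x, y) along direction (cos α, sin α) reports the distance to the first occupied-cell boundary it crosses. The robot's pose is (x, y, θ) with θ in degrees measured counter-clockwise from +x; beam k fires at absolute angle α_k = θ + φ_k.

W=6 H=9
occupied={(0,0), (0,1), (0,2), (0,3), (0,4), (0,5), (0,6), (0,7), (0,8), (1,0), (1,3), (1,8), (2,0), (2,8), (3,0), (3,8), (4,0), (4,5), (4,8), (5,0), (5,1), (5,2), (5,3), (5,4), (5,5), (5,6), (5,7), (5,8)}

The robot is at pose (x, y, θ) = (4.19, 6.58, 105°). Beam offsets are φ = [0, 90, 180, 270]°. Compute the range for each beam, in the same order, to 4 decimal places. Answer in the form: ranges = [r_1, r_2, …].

ranges = [1.4701, 3.3025, 0.6005, 0.8386]

beam 1: φ=0°, α=105°
  direction (-0.2588, 0.9659); cell (4,6); t to first gridline: x 0.7341, y 0.4348 (then +3.8637 / +1.0353)
    (4,7) via y @ 0.4348
    (3,7) via x @ 0.7341
    (3,8) via y @ 1.4701  # hit
  → r_1 = 1.4701
beam 2: φ=90°, α=195°
  direction (-0.9659, -0.2588); cell (4,6); t to first gridline: x 0.1967, y 2.2409 (then +1.0353 / +3.8637)
    (3,6) via x @ 0.1967
    (2,6) via x @ 1.2320
    (2,5) via y @ 2.2409
    (1,5) via x @ 2.2673
    (0,5) via x @ 3.3025  # hit
  → r_2 = 3.3025
beam 3: φ=180°, α=285°
  direction (0.2588, -0.9659); cell (4,6); t to first gridline: x 3.1296, y 0.6005 (then +3.8637 / +1.0353)
    (4,5) via y @ 0.6005  # hit
  → r_3 = 0.6005
beam 4: φ=270°, α=15°
  direction (0.9659, 0.2588); cell (4,6); t to first gridline: x 0.8386, y 1.6228 (then +1.0353 / +3.8637)
    (5,6) via x @ 0.8386  # hit
  → r_4 = 0.8386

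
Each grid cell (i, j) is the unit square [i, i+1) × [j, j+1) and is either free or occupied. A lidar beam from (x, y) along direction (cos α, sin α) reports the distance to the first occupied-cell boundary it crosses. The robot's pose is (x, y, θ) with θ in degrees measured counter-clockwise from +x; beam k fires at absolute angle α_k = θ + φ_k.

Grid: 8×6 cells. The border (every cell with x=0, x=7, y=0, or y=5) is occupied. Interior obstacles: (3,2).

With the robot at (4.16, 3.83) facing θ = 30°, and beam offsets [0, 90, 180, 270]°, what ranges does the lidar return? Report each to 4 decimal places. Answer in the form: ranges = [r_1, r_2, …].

beam 1: φ=0°, α=30°
  cosα=0.8660 sinα=0.5000 | (4,3) | tMaxX 0.9699 tMaxY 0.3400 | tΔX 1.1547 tΔY 2.0000
    t=0.3400 [y] (4,4)
    t=0.9699 [x] (5,4)
    t=2.1246 [x] (6,4)
    t=2.3400 [y] (6,5) — stop
  → r_1 = 2.3400
beam 2: φ=90°, α=120°
  cosα=-0.5000 sinα=0.8660 | (4,3) | tMaxX 0.3200 tMaxY 0.1963 | tΔX 2.0000 tΔY 1.1547
    t=0.1963 [y] (4,4)
    t=0.3200 [x] (3,4)
    t=1.3510 [y] (3,5) — stop
  → r_2 = 1.3510
beam 3: φ=180°, α=210°
  cosα=-0.8660 sinα=-0.5000 | (4,3) | tMaxX 0.1848 tMaxY 1.6600 | tΔX 1.1547 tΔY 2.0000
    t=0.1848 [x] (3,3)
    t=1.3395 [x] (2,3)
    t=1.6600 [y] (2,2)
    t=2.4942 [x] (1,2)
    t=3.6489 [x] (0,2) — stop
  → r_3 = 3.6489
beam 4: φ=270°, α=300°
  cosα=0.5000 sinα=-0.8660 | (4,3) | tMaxX 1.6800 tMaxY 0.9584 | tΔX 2.0000 tΔY 1.1547
    t=0.9584 [y] (4,2)
    t=1.6800 [x] (5,2)
    t=2.1131 [y] (5,1)
    t=3.2678 [y] (5,0) — stop
  → r_4 = 3.2678

ranges = [2.3400, 1.3510, 3.6489, 3.2678]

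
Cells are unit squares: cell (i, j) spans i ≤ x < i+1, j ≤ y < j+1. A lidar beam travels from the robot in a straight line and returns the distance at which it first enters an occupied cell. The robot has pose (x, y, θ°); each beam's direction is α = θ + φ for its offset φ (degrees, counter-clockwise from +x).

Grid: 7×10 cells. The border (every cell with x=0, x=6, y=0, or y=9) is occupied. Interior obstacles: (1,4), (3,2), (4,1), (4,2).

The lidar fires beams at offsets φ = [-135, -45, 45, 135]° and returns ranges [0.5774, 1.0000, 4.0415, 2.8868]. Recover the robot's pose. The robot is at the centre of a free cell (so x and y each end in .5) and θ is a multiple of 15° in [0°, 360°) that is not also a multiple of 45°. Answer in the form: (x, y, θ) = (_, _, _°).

The pose lattice has 36·16 = 576 candidates. Test each by forward raycasting.
  (2.5, 5.5, 195°): beam 1 = 4.0415 ≠ 0.5774 ✗
  (2.5, 3.5, 195°): beam 1 = 6.3509 ≠ 0.5774 ✗
  (2.5, 3.5, 165°): beam 1 = 4.0415 ≠ 0.5774 ✗
  …
  (3.5, 8.5, 195°): r_1=0.5774, r_2=1.0000, r_3=4.0415, r_4=2.8868 — all match ✓
Unique over the lattice → pose = (3.5, 8.5, 195°).

(x, y, θ) = (3.5, 8.5, 195°)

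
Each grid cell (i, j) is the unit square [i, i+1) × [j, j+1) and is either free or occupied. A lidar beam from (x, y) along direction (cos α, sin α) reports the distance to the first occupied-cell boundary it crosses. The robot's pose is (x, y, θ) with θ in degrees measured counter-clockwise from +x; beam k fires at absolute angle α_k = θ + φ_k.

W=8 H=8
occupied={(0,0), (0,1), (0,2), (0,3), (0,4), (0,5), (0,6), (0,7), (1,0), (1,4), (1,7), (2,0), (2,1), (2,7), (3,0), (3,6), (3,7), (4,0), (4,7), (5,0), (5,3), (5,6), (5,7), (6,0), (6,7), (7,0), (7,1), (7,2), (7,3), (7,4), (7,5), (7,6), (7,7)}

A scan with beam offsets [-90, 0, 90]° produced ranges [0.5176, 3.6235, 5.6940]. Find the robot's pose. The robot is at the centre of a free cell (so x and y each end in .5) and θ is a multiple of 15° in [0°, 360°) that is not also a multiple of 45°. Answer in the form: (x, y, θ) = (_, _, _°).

(x, y, θ) = (3.5, 1.5, 15°)

Enumerate (i+0.5, j+0.5, θ) over the 31 free cells and 16 admissible headings. For each, cast all 3 beams and compare to the given ranges.
  (2.5, 5.5, 105°): beam 1 = 2.5882 ≠ 0.5176 ✗
  (5.5, 1.5, 240°): beam 1 = 5.0000 ≠ 0.5176 ✗
  (1.5, 1.5, 15°): beam 2 = 0.5176 ≠ 3.6235 ✗
  (4.5, 4.5, 30°): beam 1 = 1.0000 ≠ 0.5176 ✗
  (3.5, 5.5, 165°): beam 2 = 2.5882 ≠ 3.6235 ✗
  …
  (3.5, 1.5, 15°): r_1=0.5176, r_2=3.6235, r_3=5.6940 — all match ✓
Unique over the lattice → pose = (3.5, 1.5, 15°).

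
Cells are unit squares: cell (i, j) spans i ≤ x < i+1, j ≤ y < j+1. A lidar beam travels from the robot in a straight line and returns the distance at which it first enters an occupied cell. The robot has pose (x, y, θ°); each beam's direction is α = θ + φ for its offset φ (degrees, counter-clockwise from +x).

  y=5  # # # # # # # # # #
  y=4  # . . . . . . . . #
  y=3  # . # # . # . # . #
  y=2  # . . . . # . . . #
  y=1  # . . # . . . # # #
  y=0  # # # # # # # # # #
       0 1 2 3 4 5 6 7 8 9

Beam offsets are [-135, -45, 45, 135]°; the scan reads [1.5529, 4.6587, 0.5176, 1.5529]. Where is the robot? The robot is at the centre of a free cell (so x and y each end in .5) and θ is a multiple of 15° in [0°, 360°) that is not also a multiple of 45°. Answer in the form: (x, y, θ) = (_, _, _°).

(x, y, θ) = (2.5, 2.5, 30°)

Enumerate (i+0.5, j+0.5, θ) over the 24 free cells and 16 admissible headings. For each, cast all 4 beams and compare to the given ranges.
  (8.5, 4.5, 15°): beam 1 = 1.0000 ≠ 1.5529 ✗
  (2.5, 2.5, 195°): beam 1 = 0.5774 ≠ 1.5529 ✗
  (8.5, 4.5, 195°): beam 1 = 0.5774 ≠ 1.5529 ✗
  (7.5, 2.5, 240°): beam 1 = 0.5176 ≠ 1.5529 ✗
  (6.5, 3.5, 285°): beam 1 = 0.5774 ≠ 1.5529 ✗
  …
  (2.5, 2.5, 30°): r_1=1.5529, r_2=4.6587, r_3=0.5176, r_4=1.5529 — all match ✓
Unique over the lattice → pose = (2.5, 2.5, 30°).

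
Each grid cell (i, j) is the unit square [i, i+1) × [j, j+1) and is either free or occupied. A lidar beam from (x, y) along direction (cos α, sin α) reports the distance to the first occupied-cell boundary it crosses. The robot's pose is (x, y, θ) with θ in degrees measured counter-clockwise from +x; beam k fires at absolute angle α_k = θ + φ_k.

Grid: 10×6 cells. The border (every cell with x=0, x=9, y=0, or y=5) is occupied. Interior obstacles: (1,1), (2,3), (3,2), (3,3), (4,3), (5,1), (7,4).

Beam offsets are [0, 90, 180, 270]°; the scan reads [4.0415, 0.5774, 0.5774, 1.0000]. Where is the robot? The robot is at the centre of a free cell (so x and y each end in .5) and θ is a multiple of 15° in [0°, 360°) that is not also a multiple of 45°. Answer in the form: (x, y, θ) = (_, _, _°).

(x, y, θ) = (8.5, 1.5, 150°)

The pose lattice has 25·16 = 400 candidates. Test each by forward raycasting.
  (7.5, 1.5, 15°): beam 1 = 1.5529 ≠ 4.0415 ✗
  (1.5, 3.5, 255°): beam 1 = 1.5529 ≠ 4.0415 ✗
  (4.5, 1.5, 210°): beam 1 = 1.0000 ≠ 4.0415 ✗
  (3.5, 4.5, 60°): beam 1 = 0.5774 ≠ 4.0415 ✗
  …
  (8.5, 1.5, 150°): r_1=4.0415, r_2=0.5774, r_3=0.5774, r_4=1.0000 — all match ✓
No second candidate reproduces the full scan.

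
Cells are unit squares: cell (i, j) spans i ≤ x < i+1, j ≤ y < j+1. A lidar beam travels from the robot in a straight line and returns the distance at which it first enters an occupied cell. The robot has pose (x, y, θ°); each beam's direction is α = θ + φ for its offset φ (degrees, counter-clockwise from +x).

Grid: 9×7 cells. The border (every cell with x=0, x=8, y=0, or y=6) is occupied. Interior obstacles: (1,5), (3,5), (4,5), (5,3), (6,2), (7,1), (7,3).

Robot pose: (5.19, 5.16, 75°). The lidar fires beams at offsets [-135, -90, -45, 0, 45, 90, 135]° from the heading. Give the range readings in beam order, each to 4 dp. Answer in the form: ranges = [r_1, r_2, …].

ranges = [1.3395, 2.9091, 1.6800, 0.8696, 0.3800, 0.1967, 0.2194]

beam 1: φ=-135°, α=300°
  dir = (cos 300°, sin 300°) = (0.5000, -0.8660); from cell (5,5)
  next x-line at t=1.6200, next y-line at t=0.1848; Δt_x=2.0000, Δt_y=1.1547
    y: enter (5,4) at t=0.1848
    y: enter (5,3) at t=1.3395 ← occupied
  → r_1 = 1.3395
beam 2: φ=-90°, α=345°
  dir = (cos 345°, sin 345°) = (0.9659, -0.2588); from cell (5,5)
  next x-line at t=0.8386, next y-line at t=0.6182; Δt_x=1.0353, Δt_y=3.8637
    y: enter (5,4) at t=0.6182
    x: enter (6,4) at t=0.8386
    x: enter (7,4) at t=1.8738
    x: enter (8,4) at t=2.9091 ← occupied
  → r_2 = 2.9091
beam 3: φ=-45°, α=30°
  dir = (cos 30°, sin 30°) = (0.8660, 0.5000); from cell (5,5)
  next x-line at t=0.9353, next y-line at t=1.6800; Δt_x=1.1547, Δt_y=2.0000
    x: enter (6,5) at t=0.9353
    y: enter (6,6) at t=1.6800 ← occupied
  → r_3 = 1.6800
beam 4: φ=0°, α=75°
  dir = (cos 75°, sin 75°) = (0.2588, 0.9659); from cell (5,5)
  next x-line at t=3.1296, next y-line at t=0.8696; Δt_x=3.8637, Δt_y=1.0353
    y: enter (5,6) at t=0.8696 ← occupied
  → r_4 = 0.8696
beam 5: φ=45°, α=120°
  dir = (cos 120°, sin 120°) = (-0.5000, 0.8660); from cell (5,5)
  next x-line at t=0.3800, next y-line at t=0.9699; Δt_x=2.0000, Δt_y=1.1547
    x: enter (4,5) at t=0.3800 ← occupied
  → r_5 = 0.3800
beam 6: φ=90°, α=165°
  dir = (cos 165°, sin 165°) = (-0.9659, 0.2588); from cell (5,5)
  next x-line at t=0.1967, next y-line at t=3.2455; Δt_x=1.0353, Δt_y=3.8637
    x: enter (4,5) at t=0.1967 ← occupied
  → r_6 = 0.1967
beam 7: φ=135°, α=210°
  dir = (cos 210°, sin 210°) = (-0.8660, -0.5000); from cell (5,5)
  next x-line at t=0.2194, next y-line at t=0.3200; Δt_x=1.1547, Δt_y=2.0000
    x: enter (4,5) at t=0.2194 ← occupied
  → r_7 = 0.2194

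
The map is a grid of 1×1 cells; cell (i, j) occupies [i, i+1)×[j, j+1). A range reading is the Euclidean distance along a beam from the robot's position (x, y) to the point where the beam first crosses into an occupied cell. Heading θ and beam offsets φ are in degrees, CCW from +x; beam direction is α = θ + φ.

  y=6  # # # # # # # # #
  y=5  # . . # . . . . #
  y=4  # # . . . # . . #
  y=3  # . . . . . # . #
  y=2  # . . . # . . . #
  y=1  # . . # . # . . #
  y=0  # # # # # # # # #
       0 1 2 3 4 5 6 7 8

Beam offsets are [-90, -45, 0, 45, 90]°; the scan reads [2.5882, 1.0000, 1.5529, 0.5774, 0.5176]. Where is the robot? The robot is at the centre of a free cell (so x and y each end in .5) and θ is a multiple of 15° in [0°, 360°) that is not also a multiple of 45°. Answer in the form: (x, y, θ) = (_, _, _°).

(x, y, θ) = (5.5, 2.5, 105°)

The pose lattice has 28·16 = 448 candidates. Test each by forward raycasting.
  (2.5, 4.5, 195°): beam 1 = 1.5529 ≠ 2.5882 ✗
  (6.5, 2.5, 150°): beam 1 = 0.5774 ≠ 2.5882 ✗
  (3.5, 2.5, 120°): beam 1 = 0.5774 ≠ 2.5882 ✗
  (2.5, 1.5, 105°): beam 1 = 0.5176 ≠ 2.5882 ✗
  …
  (5.5, 2.5, 105°): r_1=2.5882, r_2=1.0000, r_3=1.5529, r_4=0.5774, r_5=0.5176 — all match ✓
Only this pose fits every beam.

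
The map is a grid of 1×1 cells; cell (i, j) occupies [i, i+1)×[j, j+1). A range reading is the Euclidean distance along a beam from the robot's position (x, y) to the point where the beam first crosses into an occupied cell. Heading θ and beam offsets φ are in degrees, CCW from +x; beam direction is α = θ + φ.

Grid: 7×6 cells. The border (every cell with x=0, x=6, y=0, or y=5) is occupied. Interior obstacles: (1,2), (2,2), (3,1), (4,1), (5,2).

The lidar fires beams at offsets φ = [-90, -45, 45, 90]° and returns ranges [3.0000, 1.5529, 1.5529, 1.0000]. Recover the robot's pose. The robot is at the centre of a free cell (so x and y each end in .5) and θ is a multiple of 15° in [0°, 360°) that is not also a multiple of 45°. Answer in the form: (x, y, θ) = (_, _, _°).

(x, y, θ) = (2.5, 3.5, 120°)

Candidates: 15 free-cell centres × 16 headings = 240 poses. Raycast each; keep the one whose scan matches to 4 dp.
  (1.5, 4.5, 210°): beam 1 = 0.5774 ≠ 3.0000 ✗
  (2.5, 4.5, 120°): beam 1 = 1.0000 ≠ 3.0000 ✗
  (3.5, 4.5, 60°): beam 1 = 2.8868 ≠ 3.0000 ✗
  …
  (2.5, 3.5, 120°): r_1=3.0000, r_2=1.5529, r_3=1.5529, r_4=1.0000 — all match ✓
No second candidate reproduces the full scan.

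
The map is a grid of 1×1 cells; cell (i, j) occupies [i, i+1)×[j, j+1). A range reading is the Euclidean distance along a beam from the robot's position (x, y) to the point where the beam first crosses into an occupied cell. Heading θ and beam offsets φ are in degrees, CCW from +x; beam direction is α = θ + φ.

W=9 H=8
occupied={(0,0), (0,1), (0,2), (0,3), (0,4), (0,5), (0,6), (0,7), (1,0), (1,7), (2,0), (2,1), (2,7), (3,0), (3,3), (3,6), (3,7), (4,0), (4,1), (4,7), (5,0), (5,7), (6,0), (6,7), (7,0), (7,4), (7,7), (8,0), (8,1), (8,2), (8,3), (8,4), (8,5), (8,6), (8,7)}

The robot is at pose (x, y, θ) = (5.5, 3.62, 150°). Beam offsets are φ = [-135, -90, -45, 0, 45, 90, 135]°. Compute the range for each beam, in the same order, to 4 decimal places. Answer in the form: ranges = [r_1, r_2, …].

ranges = [1.5529, 3.9029, 3.4992, 5.1962, 1.5529, 1.8706, 2.7124]

beam 1: φ=-135°, α=15°
  dir = (cos 15°, sin 15°) = (0.9659, 0.2588); from cell (5,3)
  next x-line at t=0.5176, next y-line at t=1.4682; Δt_x=1.0353, Δt_y=3.8637
    x: enter (6,3) at t=0.5176
    y: enter (6,4) at t=1.4682
    x: enter (7,4) at t=1.5529 ← occupied
  → r_1 = 1.5529
beam 2: φ=-90°, α=60°
  dir = (cos 60°, sin 60°) = (0.5000, 0.8660); from cell (5,3)
  next x-line at t=1.0000, next y-line at t=0.4388; Δt_x=2.0000, Δt_y=1.1547
    y: enter (5,4) at t=0.4388
    x: enter (6,4) at t=1.0000
    y: enter (6,5) at t=1.5935
    y: enter (6,6) at t=2.7482
    x: enter (7,6) at t=3.0000
    y: enter (7,7) at t=3.9029 ← occupied
  → r_2 = 3.9029
beam 3: φ=-45°, α=105°
  dir = (cos 105°, sin 105°) = (-0.2588, 0.9659); from cell (5,3)
  next x-line at t=1.9319, next y-line at t=0.3934; Δt_x=3.8637, Δt_y=1.0353
    y: enter (5,4) at t=0.3934
    y: enter (5,5) at t=1.4287
    x: enter (4,5) at t=1.9319
    y: enter (4,6) at t=2.4640
    y: enter (4,7) at t=3.4992 ← occupied
  → r_3 = 3.4992
beam 4: φ=0°, α=150°
  dir = (cos 150°, sin 150°) = (-0.8660, 0.5000); from cell (5,3)
  next x-line at t=0.5774, next y-line at t=0.7600; Δt_x=1.1547, Δt_y=2.0000
    x: enter (4,3) at t=0.5774
    y: enter (4,4) at t=0.7600
    x: enter (3,4) at t=1.7321
    y: enter (3,5) at t=2.7600
    x: enter (2,5) at t=2.8868
    x: enter (1,5) at t=4.0415
    y: enter (1,6) at t=4.7600
    x: enter (0,6) at t=5.1962 ← occupied
  → r_4 = 5.1962
beam 5: φ=45°, α=195°
  dir = (cos 195°, sin 195°) = (-0.9659, -0.2588); from cell (5,3)
  next x-line at t=0.5176, next y-line at t=2.3955; Δt_x=1.0353, Δt_y=3.8637
    x: enter (4,3) at t=0.5176
    x: enter (3,3) at t=1.5529 ← occupied
  → r_5 = 1.5529
beam 6: φ=90°, α=240°
  dir = (cos 240°, sin 240°) = (-0.5000, -0.8660); from cell (5,3)
  next x-line at t=1.0000, next y-line at t=0.7159; Δt_x=2.0000, Δt_y=1.1547
    y: enter (5,2) at t=0.7159
    x: enter (4,2) at t=1.0000
    y: enter (4,1) at t=1.8706 ← occupied
  → r_6 = 1.8706
beam 7: φ=135°, α=285°
  dir = (cos 285°, sin 285°) = (0.2588, -0.9659); from cell (5,3)
  next x-line at t=1.9319, next y-line at t=0.6419; Δt_x=3.8637, Δt_y=1.0353
    y: enter (5,2) at t=0.6419
    y: enter (5,1) at t=1.6771
    x: enter (6,1) at t=1.9319
    y: enter (6,0) at t=2.7124 ← occupied
  → r_7 = 2.7124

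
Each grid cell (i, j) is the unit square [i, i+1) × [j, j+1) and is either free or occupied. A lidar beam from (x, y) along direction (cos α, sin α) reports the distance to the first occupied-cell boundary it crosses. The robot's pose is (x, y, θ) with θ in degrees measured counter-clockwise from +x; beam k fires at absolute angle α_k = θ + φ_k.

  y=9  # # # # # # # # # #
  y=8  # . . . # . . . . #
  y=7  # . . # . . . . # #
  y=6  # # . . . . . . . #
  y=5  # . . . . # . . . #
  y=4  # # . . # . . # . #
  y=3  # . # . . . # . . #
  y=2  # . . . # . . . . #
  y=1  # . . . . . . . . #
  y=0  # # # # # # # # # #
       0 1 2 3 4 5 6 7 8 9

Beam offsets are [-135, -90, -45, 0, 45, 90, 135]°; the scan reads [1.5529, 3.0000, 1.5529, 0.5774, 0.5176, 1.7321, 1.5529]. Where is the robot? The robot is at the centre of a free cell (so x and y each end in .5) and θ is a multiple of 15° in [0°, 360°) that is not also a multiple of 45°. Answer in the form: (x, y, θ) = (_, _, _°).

(x, y, θ) = (2.5, 2.5, 60°)

Candidates: 53 free-cell centres × 16 headings = 848 poses. Raycast each; keep the one whose scan matches to 4 dp.
  (7.5, 6.5, 330°): beam 1 = 1.9319 ≠ 1.5529 ✗
  (2.5, 1.5, 285°): beam 1 = 1.7321 ≠ 1.5529 ✗
  (2.5, 4.5, 150°): beam 2 = 2.8868 ≠ 3.0000 ✗
  (2.5, 1.5, 345°): beam 1 = 1.0000 ≠ 1.5529 ✗
  (3.5, 3.5, 255°): beam 1 = 3.0000 ≠ 1.5529 ✗
  …
  (2.5, 2.5, 60°): r_1=1.5529, r_2=3.0000, r_3=1.5529, r_4=0.5774, r_5=0.5176, r_6=1.7321, r_7=1.5529 — all match ✓
No second candidate reproduces the full scan.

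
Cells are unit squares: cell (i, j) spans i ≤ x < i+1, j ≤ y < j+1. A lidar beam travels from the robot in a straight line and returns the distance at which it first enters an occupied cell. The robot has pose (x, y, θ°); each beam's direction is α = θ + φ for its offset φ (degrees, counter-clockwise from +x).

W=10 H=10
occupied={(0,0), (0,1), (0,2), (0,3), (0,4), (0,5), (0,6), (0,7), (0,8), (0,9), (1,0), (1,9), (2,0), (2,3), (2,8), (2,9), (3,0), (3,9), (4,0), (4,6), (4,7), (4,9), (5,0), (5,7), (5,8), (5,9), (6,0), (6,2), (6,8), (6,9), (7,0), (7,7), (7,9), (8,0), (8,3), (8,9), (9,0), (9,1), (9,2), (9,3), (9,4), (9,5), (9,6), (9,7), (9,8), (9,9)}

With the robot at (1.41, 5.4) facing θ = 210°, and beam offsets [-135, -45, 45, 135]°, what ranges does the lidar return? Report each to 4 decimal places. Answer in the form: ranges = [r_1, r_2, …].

beam 1: φ=-135°, α=75°
  direction (0.2588, 0.9659); cell (1,5); t to first gridline: x 2.2796, y 0.6212 (then +3.8637 / +1.0353)
    (1,6) via y @ 0.6212
    (1,7) via y @ 1.6564
    (2,7) via x @ 2.2796
    (2,8) via y @ 2.6917  # hit
  → r_1 = 2.6917
beam 2: φ=-45°, α=165°
  direction (-0.9659, 0.2588); cell (1,5); t to first gridline: x 0.4245, y 2.3182 (then +1.0353 / +3.8637)
    (0,5) via x @ 0.4245  # hit
  → r_2 = 0.4245
beam 3: φ=45°, α=255°
  direction (-0.2588, -0.9659); cell (1,5); t to first gridline: x 1.5841, y 0.4141 (then +3.8637 / +1.0353)
    (1,4) via y @ 0.4141
    (1,3) via y @ 1.4494
    (0,3) via x @ 1.5841  # hit
  → r_3 = 1.5841
beam 4: φ=135°, α=345°
  direction (0.9659, -0.2588); cell (1,5); t to first gridline: x 0.6108, y 1.5455 (then +1.0353 / +3.8637)
    (2,5) via x @ 0.6108
    (2,4) via y @ 1.5455
    (3,4) via x @ 1.6461
    (4,4) via x @ 2.6814
    (5,4) via x @ 3.7166
    (6,4) via x @ 4.7519
    (6,3) via y @ 5.4092
    (7,3) via x @ 5.7872
    (8,3) via x @ 6.8225  # hit
  → r_4 = 6.8225

ranges = [2.6917, 0.4245, 1.5841, 6.8225]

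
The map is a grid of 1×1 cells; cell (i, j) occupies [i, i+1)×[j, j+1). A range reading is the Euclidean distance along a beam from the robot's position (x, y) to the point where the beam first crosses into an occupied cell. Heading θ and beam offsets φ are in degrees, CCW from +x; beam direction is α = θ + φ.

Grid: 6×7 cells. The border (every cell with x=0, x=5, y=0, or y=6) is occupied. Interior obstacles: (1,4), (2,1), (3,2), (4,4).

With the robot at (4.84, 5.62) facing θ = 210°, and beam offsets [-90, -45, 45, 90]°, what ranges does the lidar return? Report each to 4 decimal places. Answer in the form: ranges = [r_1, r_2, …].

beam 1: φ=-90°, α=120°
  direction (-0.5000, 0.8660); cell (4,5); t to first gridline: x 1.6800, y 0.4388 (then +2.0000 / +1.1547)
    (4,6) via y @ 0.4388  # hit
  → r_1 = 0.4388
beam 2: φ=-45°, α=165°
  direction (-0.9659, 0.2588); cell (4,5); t to first gridline: x 0.8696, y 1.4682 (then +1.0353 / +3.8637)
    (3,5) via x @ 0.8696
    (3,6) via y @ 1.4682  # hit
  → r_2 = 1.4682
beam 3: φ=45°, α=255°
  direction (-0.2588, -0.9659); cell (4,5); t to first gridline: x 3.2455, y 0.6419 (then +3.8637 / +1.0353)
    (4,4) via y @ 0.6419  # hit
  → r_3 = 0.6419
beam 4: φ=90°, α=300°
  direction (0.5000, -0.8660); cell (4,5); t to first gridline: x 0.3200, y 0.7159 (then +2.0000 / +1.1547)
    (5,5) via x @ 0.3200  # hit
  → r_4 = 0.3200

ranges = [0.4388, 1.4682, 0.6419, 0.3200]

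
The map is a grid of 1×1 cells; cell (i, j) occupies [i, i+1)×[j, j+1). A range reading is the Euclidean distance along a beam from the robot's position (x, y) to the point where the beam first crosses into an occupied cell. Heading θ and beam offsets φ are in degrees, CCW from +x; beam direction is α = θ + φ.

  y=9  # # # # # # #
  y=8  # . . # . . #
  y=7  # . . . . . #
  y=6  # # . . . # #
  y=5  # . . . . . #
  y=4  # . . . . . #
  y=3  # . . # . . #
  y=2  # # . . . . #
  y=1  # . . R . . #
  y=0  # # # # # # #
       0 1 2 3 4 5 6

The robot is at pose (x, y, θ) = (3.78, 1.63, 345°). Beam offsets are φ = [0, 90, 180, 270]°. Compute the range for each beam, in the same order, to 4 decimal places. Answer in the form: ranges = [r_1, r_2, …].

beam 1: φ=0°, α=345°
  dir = (cos 345°, sin 345°) = (0.9659, -0.2588); from cell (3,1)
  next x-line at t=0.2278, next y-line at t=2.4341; Δt_x=1.0353, Δt_y=3.8637
    x: enter (4,1) at t=0.2278
    x: enter (5,1) at t=1.2630
    x: enter (6,1) at t=2.2983 ← occupied
  → r_1 = 2.2983
beam 2: φ=90°, α=75°
  dir = (cos 75°, sin 75°) = (0.2588, 0.9659); from cell (3,1)
  next x-line at t=0.8500, next y-line at t=0.3831; Δt_x=3.8637, Δt_y=1.0353
    y: enter (3,2) at t=0.3831
    x: enter (4,2) at t=0.8500
    y: enter (4,3) at t=1.4183
    y: enter (4,4) at t=2.4536
    y: enter (4,5) at t=3.4889
    y: enter (4,6) at t=4.5242
    x: enter (5,6) at t=4.7137 ← occupied
  → r_2 = 4.7137
beam 3: φ=180°, α=165°
  dir = (cos 165°, sin 165°) = (-0.9659, 0.2588); from cell (3,1)
  next x-line at t=0.8075, next y-line at t=1.4296; Δt_x=1.0353, Δt_y=3.8637
    x: enter (2,1) at t=0.8075
    y: enter (2,2) at t=1.4296
    x: enter (1,2) at t=1.8428 ← occupied
  → r_3 = 1.8428
beam 4: φ=270°, α=255°
  dir = (cos 255°, sin 255°) = (-0.2588, -0.9659); from cell (3,1)
  next x-line at t=3.0137, next y-line at t=0.6522; Δt_x=3.8637, Δt_y=1.0353
    y: enter (3,0) at t=0.6522 ← occupied
  → r_4 = 0.6522

ranges = [2.2983, 4.7137, 1.8428, 0.6522]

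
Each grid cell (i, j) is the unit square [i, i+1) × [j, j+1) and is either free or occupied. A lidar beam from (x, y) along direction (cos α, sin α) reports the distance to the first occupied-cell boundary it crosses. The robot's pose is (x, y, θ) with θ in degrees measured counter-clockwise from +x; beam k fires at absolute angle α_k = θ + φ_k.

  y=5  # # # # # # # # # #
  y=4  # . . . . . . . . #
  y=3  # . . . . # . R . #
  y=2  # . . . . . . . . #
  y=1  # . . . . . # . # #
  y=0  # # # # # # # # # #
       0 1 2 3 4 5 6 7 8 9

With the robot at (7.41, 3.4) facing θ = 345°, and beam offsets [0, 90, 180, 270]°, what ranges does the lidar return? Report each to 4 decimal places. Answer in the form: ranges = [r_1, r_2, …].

beam 1: φ=0°, α=345°
  direction (0.9659, -0.2588); cell (7,3); t to first gridline: x 0.6108, y 1.5455 (then +1.0353 / +3.8637)
    (8,3) via x @ 0.6108
    (8,2) via y @ 1.5455
    (9,2) via x @ 1.6461  # hit
  → r_1 = 1.6461
beam 2: φ=90°, α=75°
  direction (0.2588, 0.9659); cell (7,3); t to first gridline: x 2.2796, y 0.6212 (then +3.8637 / +1.0353)
    (7,4) via y @ 0.6212
    (7,5) via y @ 1.6564  # hit
  → r_2 = 1.6564
beam 3: φ=180°, α=165°
  direction (-0.9659, 0.2588); cell (7,3); t to first gridline: x 0.4245, y 2.3182 (then +1.0353 / +3.8637)
    (6,3) via x @ 0.4245
    (5,3) via x @ 1.4597  # hit
  → r_3 = 1.4597
beam 4: φ=270°, α=255°
  direction (-0.2588, -0.9659); cell (7,3); t to first gridline: x 1.5841, y 0.4141 (then +3.8637 / +1.0353)
    (7,2) via y @ 0.4141
    (7,1) via y @ 1.4494
    (6,1) via x @ 1.5841  # hit
  → r_4 = 1.5841

ranges = [1.6461, 1.6564, 1.4597, 1.5841]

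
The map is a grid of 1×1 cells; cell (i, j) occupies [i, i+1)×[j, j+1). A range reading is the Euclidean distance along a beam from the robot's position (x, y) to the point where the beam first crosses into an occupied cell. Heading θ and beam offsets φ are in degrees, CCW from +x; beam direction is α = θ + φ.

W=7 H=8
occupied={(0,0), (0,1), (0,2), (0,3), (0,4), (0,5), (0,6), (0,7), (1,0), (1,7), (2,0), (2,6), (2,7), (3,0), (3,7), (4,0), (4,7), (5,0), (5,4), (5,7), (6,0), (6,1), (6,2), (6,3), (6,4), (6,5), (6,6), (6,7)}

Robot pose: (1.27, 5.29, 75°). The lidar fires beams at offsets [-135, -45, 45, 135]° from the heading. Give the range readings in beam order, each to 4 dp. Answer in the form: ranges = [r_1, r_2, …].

ranges = [4.9537, 1.4200, 0.5400, 0.3118]

beam 1: φ=-135°, α=300°
  dir = (cos 300°, sin 300°) = (0.5000, -0.8660); from cell (1,5)
  next x-line at t=1.4600, next y-line at t=0.3349; Δt_x=2.0000, Δt_y=1.1547
    y: enter (1,4) at t=0.3349
    x: enter (2,4) at t=1.4600
    y: enter (2,3) at t=1.4896
    y: enter (2,2) at t=2.6443
    x: enter (3,2) at t=3.4600
    y: enter (3,1) at t=3.7990
    y: enter (3,0) at t=4.9537 ← occupied
  → r_1 = 4.9537
beam 2: φ=-45°, α=30°
  dir = (cos 30°, sin 30°) = (0.8660, 0.5000); from cell (1,5)
  next x-line at t=0.8429, next y-line at t=1.4200; Δt_x=1.1547, Δt_y=2.0000
    x: enter (2,5) at t=0.8429
    y: enter (2,6) at t=1.4200 ← occupied
  → r_2 = 1.4200
beam 3: φ=45°, α=120°
  dir = (cos 120°, sin 120°) = (-0.5000, 0.8660); from cell (1,5)
  next x-line at t=0.5400, next y-line at t=0.8198; Δt_x=2.0000, Δt_y=1.1547
    x: enter (0,5) at t=0.5400 ← occupied
  → r_3 = 0.5400
beam 4: φ=135°, α=210°
  dir = (cos 210°, sin 210°) = (-0.8660, -0.5000); from cell (1,5)
  next x-line at t=0.3118, next y-line at t=0.5800; Δt_x=1.1547, Δt_y=2.0000
    x: enter (0,5) at t=0.3118 ← occupied
  → r_4 = 0.3118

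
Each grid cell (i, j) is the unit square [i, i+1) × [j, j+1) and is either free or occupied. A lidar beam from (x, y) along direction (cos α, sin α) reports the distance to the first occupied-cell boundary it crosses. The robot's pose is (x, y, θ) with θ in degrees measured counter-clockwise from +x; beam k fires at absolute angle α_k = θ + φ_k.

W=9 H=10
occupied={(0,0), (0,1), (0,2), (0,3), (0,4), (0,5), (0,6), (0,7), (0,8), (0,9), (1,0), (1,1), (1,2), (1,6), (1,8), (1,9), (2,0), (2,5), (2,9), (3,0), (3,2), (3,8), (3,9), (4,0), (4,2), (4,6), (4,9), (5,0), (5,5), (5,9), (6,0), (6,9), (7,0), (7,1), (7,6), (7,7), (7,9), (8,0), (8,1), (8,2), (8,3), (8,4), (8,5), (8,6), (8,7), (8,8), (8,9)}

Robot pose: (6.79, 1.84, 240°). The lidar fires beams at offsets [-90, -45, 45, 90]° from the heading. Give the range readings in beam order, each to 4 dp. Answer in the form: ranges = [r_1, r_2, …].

ranges = [2.0669, 3.2455, 0.8114, 0.2425]

beam 1: φ=-90°, α=150°
  cosα=-0.8660 sinα=0.5000 | (6,1) | tMaxX 0.9122 tMaxY 0.3200 | tΔX 1.1547 tΔY 2.0000
    t=0.3200 [y] (6,2)
    t=0.9122 [x] (5,2)
    t=2.0669 [x] (4,2) — stop
  → r_1 = 2.0669
beam 2: φ=-45°, α=195°
  cosα=-0.9659 sinα=-0.2588 | (6,1) | tMaxX 0.8179 tMaxY 3.2455 | tΔX 1.0353 tΔY 3.8637
    t=0.8179 [x] (5,1)
    t=1.8531 [x] (4,1)
    t=2.8884 [x] (3,1)
    t=3.2455 [y] (3,0) — stop
  → r_2 = 3.2455
beam 3: φ=45°, α=285°
  cosα=0.2588 sinα=-0.9659 | (6,1) | tMaxX 0.8114 tMaxY 0.8696 | tΔX 3.8637 tΔY 1.0353
    t=0.8114 [x] (7,1) — stop
  → r_3 = 0.8114
beam 4: φ=90°, α=330°
  cosα=0.8660 sinα=-0.5000 | (6,1) | tMaxX 0.2425 tMaxY 1.6800 | tΔX 1.1547 tΔY 2.0000
    t=0.2425 [x] (7,1) — stop
  → r_4 = 0.2425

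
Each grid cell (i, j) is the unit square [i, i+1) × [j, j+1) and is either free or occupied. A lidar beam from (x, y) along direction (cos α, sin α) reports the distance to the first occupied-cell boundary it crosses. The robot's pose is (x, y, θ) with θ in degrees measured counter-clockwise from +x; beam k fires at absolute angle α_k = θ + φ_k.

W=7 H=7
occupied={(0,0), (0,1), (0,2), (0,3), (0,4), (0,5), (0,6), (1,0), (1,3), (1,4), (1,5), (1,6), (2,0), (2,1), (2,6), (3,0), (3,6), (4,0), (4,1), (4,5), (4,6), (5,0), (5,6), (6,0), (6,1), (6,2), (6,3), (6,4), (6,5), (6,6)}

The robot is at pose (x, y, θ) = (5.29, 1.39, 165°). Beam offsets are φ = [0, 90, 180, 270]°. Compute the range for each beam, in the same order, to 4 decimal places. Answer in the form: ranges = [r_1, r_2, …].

ranges = [0.3002, 0.4038, 0.7350, 2.7432]

beam 1: φ=0°, α=165°
  d=(-0.9659,0.2588)  start (5,1)  tX=0.3002 tY=2.3569  stride 1/|dx|=1.0353 1/|dy|=3.8637
    cross x-line → (4,1), t=0.3002 (wall)
  → r_1 = 0.3002
beam 2: φ=90°, α=255°
  d=(-0.2588,-0.9659)  start (5,1)  tX=1.1205 tY=0.4038  stride 1/|dx|=3.8637 1/|dy|=1.0353
    cross y-line → (5,0), t=0.4038 (wall)
  → r_2 = 0.4038
beam 3: φ=180°, α=345°
  d=(0.9659,-0.2588)  start (5,1)  tX=0.7350 tY=1.5068  stride 1/|dx|=1.0353 1/|dy|=3.8637
    cross x-line → (6,1), t=0.7350 (wall)
  → r_3 = 0.7350
beam 4: φ=270°, α=75°
  d=(0.2588,0.9659)  start (5,1)  tX=2.7432 tY=0.6315  stride 1/|dx|=3.8637 1/|dy|=1.0353
    cross y-line → (5,2), t=0.6315
    cross y-line → (5,3), t=1.6668
    cross y-line → (5,4), t=2.7021
    cross x-line → (6,4), t=2.7432 (wall)
  → r_4 = 2.7432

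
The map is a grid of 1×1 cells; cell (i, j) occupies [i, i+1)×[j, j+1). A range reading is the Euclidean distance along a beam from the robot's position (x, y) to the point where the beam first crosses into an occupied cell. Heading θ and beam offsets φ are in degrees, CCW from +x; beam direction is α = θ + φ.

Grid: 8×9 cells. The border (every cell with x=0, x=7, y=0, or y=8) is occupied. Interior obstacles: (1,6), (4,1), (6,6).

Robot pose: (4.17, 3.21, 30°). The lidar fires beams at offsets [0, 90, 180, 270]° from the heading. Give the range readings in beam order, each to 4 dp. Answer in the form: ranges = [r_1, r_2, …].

beam 1: φ=0°, α=30°
  direction (0.8660, 0.5000); cell (4,3); t to first gridline: x 0.9584, y 1.5800 (then +1.1547 / +2.0000)
    (5,3) via x @ 0.9584
    (5,4) via y @ 1.5800
    (6,4) via x @ 2.1131
    (7,4) via x @ 3.2678  # hit
  → r_1 = 3.2678
beam 2: φ=90°, α=120°
  direction (-0.5000, 0.8660); cell (4,3); t to first gridline: x 0.3400, y 0.9122 (then +2.0000 / +1.1547)
    (3,3) via x @ 0.3400
    (3,4) via y @ 0.9122
    (3,5) via y @ 2.0669
    (2,5) via x @ 2.3400
    (2,6) via y @ 3.2216
    (1,6) via x @ 4.3400  # hit
  → r_2 = 4.3400
beam 3: φ=180°, α=210°
  direction (-0.8660, -0.5000); cell (4,3); t to first gridline: x 0.1963, y 0.4200 (then +1.1547 / +2.0000)
    (3,3) via x @ 0.1963
    (3,2) via y @ 0.4200
    (2,2) via x @ 1.3510
    (2,1) via y @ 2.4200
    (1,1) via x @ 2.5057
    (0,1) via x @ 3.6604  # hit
  → r_3 = 3.6604
beam 4: φ=270°, α=300°
  direction (0.5000, -0.8660); cell (4,3); t to first gridline: x 1.6600, y 0.2425 (then +2.0000 / +1.1547)
    (4,2) via y @ 0.2425
    (4,1) via y @ 1.3972  # hit
  → r_4 = 1.3972

ranges = [3.2678, 4.3400, 3.6604, 1.3972]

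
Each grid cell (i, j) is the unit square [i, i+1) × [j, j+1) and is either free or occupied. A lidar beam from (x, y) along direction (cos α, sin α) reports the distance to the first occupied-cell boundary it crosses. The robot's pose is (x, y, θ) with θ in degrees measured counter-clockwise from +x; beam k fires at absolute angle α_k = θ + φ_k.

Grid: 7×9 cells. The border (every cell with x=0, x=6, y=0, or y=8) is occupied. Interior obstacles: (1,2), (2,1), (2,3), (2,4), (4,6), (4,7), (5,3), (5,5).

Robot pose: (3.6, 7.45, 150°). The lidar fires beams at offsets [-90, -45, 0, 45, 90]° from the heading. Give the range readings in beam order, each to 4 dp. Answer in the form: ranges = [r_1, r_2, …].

beam 1: φ=-90°, α=60°
  direction (0.5000, 0.8660); cell (3,7); t to first gridline: x 0.8000, y 0.6351 (then +2.0000 / +1.1547)
    (3,8) via y @ 0.6351  # hit
  → r_1 = 0.6351
beam 2: φ=-45°, α=105°
  direction (-0.2588, 0.9659); cell (3,7); t to first gridline: x 2.3182, y 0.5694 (then +3.8637 / +1.0353)
    (3,8) via y @ 0.5694  # hit
  → r_2 = 0.5694
beam 3: φ=0°, α=150°
  direction (-0.8660, 0.5000); cell (3,7); t to first gridline: x 0.6928, y 1.1000 (then +1.1547 / +2.0000)
    (2,7) via x @ 0.6928
    (2,8) via y @ 1.1000  # hit
  → r_3 = 1.1000
beam 4: φ=45°, α=195°
  direction (-0.9659, -0.2588); cell (3,7); t to first gridline: x 0.6212, y 1.7387 (then +1.0353 / +3.8637)
    (2,7) via x @ 0.6212
    (1,7) via x @ 1.6564
    (1,6) via y @ 1.7387
    (0,6) via x @ 2.6917  # hit
  → r_4 = 2.6917
beam 5: φ=90°, α=240°
  direction (-0.5000, -0.8660); cell (3,7); t to first gridline: x 1.2000, y 0.5196 (then +2.0000 / +1.1547)
    (3,6) via y @ 0.5196
    (2,6) via x @ 1.2000
    (2,5) via y @ 1.6743
    (2,4) via y @ 2.8290  # hit
  → r_5 = 2.8290

ranges = [0.6351, 0.5694, 1.1000, 2.6917, 2.8290]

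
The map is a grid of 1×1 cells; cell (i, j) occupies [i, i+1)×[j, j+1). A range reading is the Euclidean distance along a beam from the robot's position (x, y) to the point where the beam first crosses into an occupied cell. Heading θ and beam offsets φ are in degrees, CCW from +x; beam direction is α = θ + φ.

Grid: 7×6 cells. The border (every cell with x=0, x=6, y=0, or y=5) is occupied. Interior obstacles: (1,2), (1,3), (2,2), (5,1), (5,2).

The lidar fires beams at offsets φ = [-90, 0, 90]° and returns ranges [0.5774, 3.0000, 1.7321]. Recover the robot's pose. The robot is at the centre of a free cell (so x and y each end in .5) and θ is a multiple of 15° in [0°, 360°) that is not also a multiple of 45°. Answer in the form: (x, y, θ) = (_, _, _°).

The pose lattice has 15·16 = 240 candidates. Test each by forward raycasting.
  (2.5, 4.5, 195°): beam 1 = 0.5176 ≠ 0.5774 ✗
  (4.5, 1.5, 165°): beam 1 = 3.6235 ≠ 0.5774 ✗
  (4.5, 1.5, 60°): beam 2 = 1.0000 ≠ 3.0000 ✗
  (3.5, 1.5, 15°): beam 1 = 0.5176 ≠ 0.5774 ✗
  …
  (2.5, 3.5, 30°): r_1=0.5774, r_2=3.0000, r_3=1.7321 — all match ✓
Unique over the lattice → pose = (2.5, 3.5, 30°).

(x, y, θ) = (2.5, 3.5, 30°)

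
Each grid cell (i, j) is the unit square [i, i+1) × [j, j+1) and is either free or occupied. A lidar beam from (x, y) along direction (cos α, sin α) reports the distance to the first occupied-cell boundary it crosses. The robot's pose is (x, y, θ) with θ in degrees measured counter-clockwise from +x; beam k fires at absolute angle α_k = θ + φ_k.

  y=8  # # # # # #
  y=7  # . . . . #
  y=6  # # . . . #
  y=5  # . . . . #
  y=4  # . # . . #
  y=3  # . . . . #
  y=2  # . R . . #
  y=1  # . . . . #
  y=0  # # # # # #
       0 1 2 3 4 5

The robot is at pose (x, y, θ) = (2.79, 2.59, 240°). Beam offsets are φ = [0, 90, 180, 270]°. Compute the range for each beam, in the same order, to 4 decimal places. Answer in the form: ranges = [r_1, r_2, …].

beam 1: φ=0°, α=240°
  direction (-0.5000, -0.8660); cell (2,2); t to first gridline: x 1.5800, y 0.6813 (then +2.0000 / +1.1547)
    (2,1) via y @ 0.6813
    (1,1) via x @ 1.5800
    (1,0) via y @ 1.8360  # hit
  → r_1 = 1.8360
beam 2: φ=90°, α=330°
  direction (0.8660, -0.5000); cell (2,2); t to first gridline: x 0.2425, y 1.1800 (then +1.1547 / +2.0000)
    (3,2) via x @ 0.2425
    (3,1) via y @ 1.1800
    (4,1) via x @ 1.3972
    (5,1) via x @ 2.5519  # hit
  → r_2 = 2.5519
beam 3: φ=180°, α=60°
  direction (0.5000, 0.8660); cell (2,2); t to first gridline: x 0.4200, y 0.4734 (then +2.0000 / +1.1547)
    (3,2) via x @ 0.4200
    (3,3) via y @ 0.4734
    (3,4) via y @ 1.6281
    (4,4) via x @ 2.4200
    (4,5) via y @ 2.7828
    (4,6) via y @ 3.9375
    (5,6) via x @ 4.4200  # hit
  → r_3 = 4.4200
beam 4: φ=270°, α=150°
  direction (-0.8660, 0.5000); cell (2,2); t to first gridline: x 0.9122, y 0.8200 (then +1.1547 / +2.0000)
    (2,3) via y @ 0.8200
    (1,3) via x @ 0.9122
    (0,3) via x @ 2.0669  # hit
  → r_4 = 2.0669

ranges = [1.8360, 2.5519, 4.4200, 2.0669]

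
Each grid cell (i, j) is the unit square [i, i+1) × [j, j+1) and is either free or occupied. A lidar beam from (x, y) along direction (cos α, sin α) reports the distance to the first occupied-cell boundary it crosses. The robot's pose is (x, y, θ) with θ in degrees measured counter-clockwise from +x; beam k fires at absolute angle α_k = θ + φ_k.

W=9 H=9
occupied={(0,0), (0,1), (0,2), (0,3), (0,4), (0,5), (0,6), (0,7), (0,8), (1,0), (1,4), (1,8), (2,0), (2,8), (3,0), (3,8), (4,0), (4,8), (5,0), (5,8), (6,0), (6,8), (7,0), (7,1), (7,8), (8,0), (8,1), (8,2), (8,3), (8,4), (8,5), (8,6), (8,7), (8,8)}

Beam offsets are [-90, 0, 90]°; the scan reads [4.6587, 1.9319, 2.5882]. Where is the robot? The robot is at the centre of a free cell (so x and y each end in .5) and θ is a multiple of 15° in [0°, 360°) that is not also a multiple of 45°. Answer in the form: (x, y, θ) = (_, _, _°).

(x, y, θ) = (3.5, 3.5, 165°)

Enumerate (i+0.5, j+0.5, θ) over the 47 free cells and 16 admissible headings. For each, cast all 3 beams and compare to the given ranges.
  (5.5, 6.5, 60°): beam 1 = 2.8868 ≠ 4.6587 ✗
  (4.5, 3.5, 150°): beam 1 = 5.1962 ≠ 4.6587 ✗
  (6.5, 6.5, 330°): beam 1 = 6.3509 ≠ 4.6587 ✗
  (2.5, 1.5, 30°): beam 1 = 0.5774 ≠ 4.6587 ✗
  …
  (3.5, 3.5, 165°): r_1=4.6587, r_2=1.9319, r_3=2.5882 — all match ✓
No second candidate reproduces the full scan.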